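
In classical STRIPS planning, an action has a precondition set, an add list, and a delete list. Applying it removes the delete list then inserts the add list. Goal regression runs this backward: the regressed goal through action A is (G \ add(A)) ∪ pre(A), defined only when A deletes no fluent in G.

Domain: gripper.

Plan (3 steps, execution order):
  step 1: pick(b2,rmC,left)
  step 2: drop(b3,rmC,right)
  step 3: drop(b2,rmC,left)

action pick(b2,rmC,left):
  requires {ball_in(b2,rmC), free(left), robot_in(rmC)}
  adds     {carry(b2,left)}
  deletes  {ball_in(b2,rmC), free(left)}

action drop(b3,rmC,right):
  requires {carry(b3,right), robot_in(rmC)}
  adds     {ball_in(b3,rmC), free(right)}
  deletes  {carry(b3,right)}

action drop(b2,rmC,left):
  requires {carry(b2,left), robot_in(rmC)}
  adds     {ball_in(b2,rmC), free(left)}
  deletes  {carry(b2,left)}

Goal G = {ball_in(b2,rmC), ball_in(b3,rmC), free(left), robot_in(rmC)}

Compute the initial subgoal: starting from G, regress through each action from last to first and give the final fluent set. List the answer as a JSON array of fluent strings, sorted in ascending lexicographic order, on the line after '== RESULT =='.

Work backward from the goal:
  through step 3 (drop(b2,rmC,left)): drop {ball_in(b2,rmC), free(left)}, keep {ball_in(b3,rmC), robot_in(rmC)}, require {carry(b2,left), robot_in(rmC)}
    → {ball_in(b3,rmC), carry(b2,left), robot_in(rmC)}
  through step 2 (drop(b3,rmC,right)): drop {ball_in(b3,rmC)}, keep {carry(b2,left), robot_in(rmC)}, require {carry(b3,right), robot_in(rmC)}
    → {carry(b2,left), carry(b3,right), robot_in(rmC)}
  through step 1 (pick(b2,rmC,left)): drop {carry(b2,left)}, keep {carry(b3,right), robot_in(rmC)}, require {ball_in(b2,rmC), free(left), robot_in(rmC)}
    → {ball_in(b2,rmC), carry(b3,right), free(left), robot_in(rmC)}

== RESULT ==
["ball_in(b2,rmC)", "carry(b3,right)", "free(left)", "robot_in(rmC)"]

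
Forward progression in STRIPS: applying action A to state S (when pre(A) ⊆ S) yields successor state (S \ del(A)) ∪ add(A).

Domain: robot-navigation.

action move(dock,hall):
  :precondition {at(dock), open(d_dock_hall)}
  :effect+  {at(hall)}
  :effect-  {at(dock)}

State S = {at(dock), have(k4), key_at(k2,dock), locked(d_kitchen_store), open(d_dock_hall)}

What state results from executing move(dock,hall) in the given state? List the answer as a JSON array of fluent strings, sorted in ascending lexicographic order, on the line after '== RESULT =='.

Compute (S \ del) ∪ add:
  pre ⊆ S: {at(dock), open(d_dock_hall)} ⊆ S  — applicable
  S \ del = {have(k4), key_at(k2,dock), locked(d_kitchen_store), open(d_dock_hall)}
  ∪ add   = {at(hall), have(k4), key_at(k2,dock), locked(d_kitchen_store), open(d_dock_hall)}

== RESULT ==
["at(hall)", "have(k4)", "key_at(k2,dock)", "locked(d_kitchen_store)", "open(d_dock_hall)"]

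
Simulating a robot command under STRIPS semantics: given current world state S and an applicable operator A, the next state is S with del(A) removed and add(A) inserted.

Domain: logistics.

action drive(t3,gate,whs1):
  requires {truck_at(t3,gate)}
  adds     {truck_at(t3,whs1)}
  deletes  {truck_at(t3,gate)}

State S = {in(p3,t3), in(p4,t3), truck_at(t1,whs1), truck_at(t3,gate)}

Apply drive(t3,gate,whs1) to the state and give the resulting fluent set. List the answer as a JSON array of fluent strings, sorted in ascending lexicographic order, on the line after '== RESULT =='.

Progress:
  pre ⊆ S: {truck_at(t3,gate)} ⊆ S  — applicable
  S \ del = {in(p3,t3), in(p4,t3), truck_at(t1,whs1)}
  ∪ add   = {in(p3,t3), in(p4,t3), truck_at(t1,whs1), truck_at(t3,whs1)}

== RESULT ==
["in(p3,t3)", "in(p4,t3)", "truck_at(t1,whs1)", "truck_at(t3,whs1)"]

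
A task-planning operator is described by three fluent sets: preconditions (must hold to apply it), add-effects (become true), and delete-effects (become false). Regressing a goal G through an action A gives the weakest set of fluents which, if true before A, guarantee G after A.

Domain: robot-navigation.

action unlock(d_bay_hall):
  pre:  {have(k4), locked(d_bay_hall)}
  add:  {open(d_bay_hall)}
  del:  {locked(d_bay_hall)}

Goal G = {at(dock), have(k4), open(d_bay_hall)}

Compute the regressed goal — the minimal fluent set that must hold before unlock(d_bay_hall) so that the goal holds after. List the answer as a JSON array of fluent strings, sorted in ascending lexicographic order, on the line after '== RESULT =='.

Regress:
  G ∩ del = {}  (empty — regression defined)
  G \ add = {at(dock), have(k4), open(d_bay_hall)} \ {open(d_bay_hall)} = {at(dock), have(k4)}
  ∪ pre   = {at(dock), have(k4)} ∪ {have(k4), locked(d_bay_hall)}
          = {at(dock), have(k4), locked(d_bay_hall)}

== RESULT ==
["at(dock)", "have(k4)", "locked(d_bay_hall)"]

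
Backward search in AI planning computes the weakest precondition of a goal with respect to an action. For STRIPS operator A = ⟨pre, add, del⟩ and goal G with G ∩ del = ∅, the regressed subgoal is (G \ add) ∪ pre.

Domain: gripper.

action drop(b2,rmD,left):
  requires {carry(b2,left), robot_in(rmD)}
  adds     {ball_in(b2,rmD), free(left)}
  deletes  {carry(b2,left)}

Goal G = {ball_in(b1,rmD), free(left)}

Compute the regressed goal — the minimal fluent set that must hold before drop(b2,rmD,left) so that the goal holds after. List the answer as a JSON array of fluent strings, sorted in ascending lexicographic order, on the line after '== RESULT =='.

Regress:
  G ∩ del = {}  (empty — regression defined)
  G \ add = {ball_in(b1,rmD), free(left)} \ {ball_in(b2,rmD), free(left)} = {ball_in(b1,rmD)}
  ∪ pre   = {ball_in(b1,rmD)} ∪ {carry(b2,left), robot_in(rmD)}
          = {ball_in(b1,rmD), carry(b2,left), robot_in(rmD)}

== RESULT ==
["ball_in(b1,rmD)", "carry(b2,left)", "robot_in(rmD)"]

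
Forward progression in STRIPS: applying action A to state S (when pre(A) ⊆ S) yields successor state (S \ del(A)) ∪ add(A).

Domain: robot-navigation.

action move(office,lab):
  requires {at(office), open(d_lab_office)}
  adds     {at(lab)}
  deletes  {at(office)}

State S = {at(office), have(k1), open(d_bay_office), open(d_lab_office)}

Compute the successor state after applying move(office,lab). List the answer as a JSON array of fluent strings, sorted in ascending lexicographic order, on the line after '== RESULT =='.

Compute (S \ del) ∪ add:
  pre ⊆ S: {at(office), open(d_lab_office)} ⊆ S  — applicable
  S \ del = {have(k1), open(d_bay_office), open(d_lab_office)}
  ∪ add   = {at(lab), have(k1), open(d_bay_office), open(d_lab_office)}

== RESULT ==
["at(lab)", "have(k1)", "open(d_bay_office)", "open(d_lab_office)"]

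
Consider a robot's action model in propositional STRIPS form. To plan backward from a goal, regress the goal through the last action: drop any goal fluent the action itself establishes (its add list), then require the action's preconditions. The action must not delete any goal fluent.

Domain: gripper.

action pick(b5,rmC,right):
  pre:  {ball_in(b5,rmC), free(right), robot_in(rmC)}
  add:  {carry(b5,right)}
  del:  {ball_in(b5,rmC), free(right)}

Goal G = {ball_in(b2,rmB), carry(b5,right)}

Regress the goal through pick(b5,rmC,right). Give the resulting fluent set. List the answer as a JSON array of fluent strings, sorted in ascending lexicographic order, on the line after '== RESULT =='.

Compute (G \ add) ∪ pre:
  G ∩ del = {}  (empty — regression defined)
  G \ add = {ball_in(b2,rmB), carry(b5,right)} \ {carry(b5,right)} = {ball_in(b2,rmB)}
  ∪ pre   = {ball_in(b2,rmB)} ∪ {ball_in(b5,rmC), free(right), robot_in(rmC)}
          = {ball_in(b2,rmB), ball_in(b5,rmC), free(right), robot_in(rmC)}

== RESULT ==
["ball_in(b2,rmB)", "ball_in(b5,rmC)", "free(right)", "robot_in(rmC)"]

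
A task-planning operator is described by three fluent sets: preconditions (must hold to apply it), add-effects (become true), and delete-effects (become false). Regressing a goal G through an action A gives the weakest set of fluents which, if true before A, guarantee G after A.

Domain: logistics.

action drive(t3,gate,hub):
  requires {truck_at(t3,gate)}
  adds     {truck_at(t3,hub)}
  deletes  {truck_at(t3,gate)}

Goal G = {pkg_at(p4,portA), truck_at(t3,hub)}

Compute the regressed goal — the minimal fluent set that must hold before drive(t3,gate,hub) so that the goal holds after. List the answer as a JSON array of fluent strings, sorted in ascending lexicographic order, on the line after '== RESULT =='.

Compute (G \ add) ∪ pre:
  G ∩ del = {}  (empty — regression defined)
  G \ add = {pkg_at(p4,portA), truck_at(t3,hub)} \ {truck_at(t3,hub)} = {pkg_at(p4,portA)}
  ∪ pre   = {pkg_at(p4,portA)} ∪ {truck_at(t3,gate)}
          = {pkg_at(p4,portA), truck_at(t3,gate)}

== RESULT ==
["pkg_at(p4,portA)", "truck_at(t3,gate)"]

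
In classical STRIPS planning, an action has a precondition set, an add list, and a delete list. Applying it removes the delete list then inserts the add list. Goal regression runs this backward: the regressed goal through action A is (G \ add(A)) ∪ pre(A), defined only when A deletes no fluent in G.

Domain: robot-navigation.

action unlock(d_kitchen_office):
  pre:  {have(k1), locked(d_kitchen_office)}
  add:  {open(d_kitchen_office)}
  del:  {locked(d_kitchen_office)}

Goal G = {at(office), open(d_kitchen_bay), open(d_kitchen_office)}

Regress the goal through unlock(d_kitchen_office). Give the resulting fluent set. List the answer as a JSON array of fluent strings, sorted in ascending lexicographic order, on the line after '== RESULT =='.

Compute (G \ add) ∪ pre:
  G ∩ del = {}  (empty — regression defined)
  G \ add = {at(office), open(d_kitchen_bay), open(d_kitchen_office)} \ {open(d_kitchen_office)} = {at(office), open(d_kitchen_bay)}
  ∪ pre   = {at(office), open(d_kitchen_bay)} ∪ {have(k1), locked(d_kitchen_office)}
          = {at(office), have(k1), locked(d_kitchen_office), open(d_kitchen_bay)}

== RESULT ==
["at(office)", "have(k1)", "locked(d_kitchen_office)", "open(d_kitchen_bay)"]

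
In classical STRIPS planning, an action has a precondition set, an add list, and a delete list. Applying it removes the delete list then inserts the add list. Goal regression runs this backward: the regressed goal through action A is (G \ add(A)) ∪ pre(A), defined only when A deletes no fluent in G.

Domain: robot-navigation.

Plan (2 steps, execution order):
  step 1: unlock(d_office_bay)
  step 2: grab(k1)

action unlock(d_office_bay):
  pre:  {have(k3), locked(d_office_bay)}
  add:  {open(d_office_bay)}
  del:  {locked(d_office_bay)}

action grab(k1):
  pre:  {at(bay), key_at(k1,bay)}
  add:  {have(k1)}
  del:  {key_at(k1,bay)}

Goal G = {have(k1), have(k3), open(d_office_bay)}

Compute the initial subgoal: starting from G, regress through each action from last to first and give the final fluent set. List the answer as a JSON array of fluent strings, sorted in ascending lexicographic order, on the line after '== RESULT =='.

Regress step by step:
  through step 2 (grab(k1)): drop {have(k1)}, keep {have(k3), open(d_office_bay)}, require {at(bay), key_at(k1,bay)}
    → {at(bay), have(k3), key_at(k1,bay), open(d_office_bay)}
  through step 1 (unlock(d_office_bay)): drop {open(d_office_bay)}, keep {at(bay), have(k3), key_at(k1,bay)}, require {have(k3), locked(d_office_bay)}
    → {at(bay), have(k3), key_at(k1,bay), locked(d_office_bay)}

== RESULT ==
["at(bay)", "have(k3)", "key_at(k1,bay)", "locked(d_office_bay)"]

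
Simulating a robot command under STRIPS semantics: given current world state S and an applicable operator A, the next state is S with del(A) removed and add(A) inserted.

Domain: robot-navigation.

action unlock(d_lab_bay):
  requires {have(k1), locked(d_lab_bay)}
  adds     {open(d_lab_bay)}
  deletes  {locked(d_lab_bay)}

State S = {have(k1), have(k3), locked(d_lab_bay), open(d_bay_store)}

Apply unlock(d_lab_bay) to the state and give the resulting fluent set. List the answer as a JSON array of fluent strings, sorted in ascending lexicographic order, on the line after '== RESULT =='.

Compute (S \ del) ∪ add:
  pre ⊆ S: {have(k1), locked(d_lab_bay)} ⊆ S  — applicable
  S \ del = {have(k1), have(k3), open(d_bay_store)}
  ∪ add   = {have(k1), have(k3), open(d_bay_store), open(d_lab_bay)}

== RESULT ==
["have(k1)", "have(k3)", "open(d_bay_store)", "open(d_lab_bay)"]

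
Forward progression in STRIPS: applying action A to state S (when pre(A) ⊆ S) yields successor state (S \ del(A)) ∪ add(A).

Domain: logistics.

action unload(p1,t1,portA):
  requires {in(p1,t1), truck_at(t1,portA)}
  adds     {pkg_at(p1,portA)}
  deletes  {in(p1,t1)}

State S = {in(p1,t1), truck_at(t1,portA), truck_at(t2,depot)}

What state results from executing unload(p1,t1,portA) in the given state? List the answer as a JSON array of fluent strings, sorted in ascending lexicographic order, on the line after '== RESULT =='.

Compute (S \ del) ∪ add:
  pre ⊆ S: {in(p1,t1), truck_at(t1,portA)} ⊆ S  — applicable
  S \ del = {truck_at(t1,portA), truck_at(t2,depot)}
  ∪ add   = {pkg_at(p1,portA), truck_at(t1,portA), truck_at(t2,depot)}

== RESULT ==
["pkg_at(p1,portA)", "truck_at(t1,portA)", "truck_at(t2,depot)"]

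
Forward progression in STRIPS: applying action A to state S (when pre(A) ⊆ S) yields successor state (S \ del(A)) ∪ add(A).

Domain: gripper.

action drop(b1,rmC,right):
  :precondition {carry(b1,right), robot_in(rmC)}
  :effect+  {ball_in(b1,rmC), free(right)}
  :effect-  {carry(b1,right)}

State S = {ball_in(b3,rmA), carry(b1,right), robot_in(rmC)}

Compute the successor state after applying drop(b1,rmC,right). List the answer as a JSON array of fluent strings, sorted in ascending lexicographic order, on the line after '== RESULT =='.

Progress:
  pre ⊆ S: {carry(b1,right), robot_in(rmC)} ⊆ S  — applicable
  S \ del = {ball_in(b3,rmA), robot_in(rmC)}
  ∪ add   = {ball_in(b1,rmC), ball_in(b3,rmA), free(right), robot_in(rmC)}

== RESULT ==
["ball_in(b1,rmC)", "ball_in(b3,rmA)", "free(right)", "robot_in(rmC)"]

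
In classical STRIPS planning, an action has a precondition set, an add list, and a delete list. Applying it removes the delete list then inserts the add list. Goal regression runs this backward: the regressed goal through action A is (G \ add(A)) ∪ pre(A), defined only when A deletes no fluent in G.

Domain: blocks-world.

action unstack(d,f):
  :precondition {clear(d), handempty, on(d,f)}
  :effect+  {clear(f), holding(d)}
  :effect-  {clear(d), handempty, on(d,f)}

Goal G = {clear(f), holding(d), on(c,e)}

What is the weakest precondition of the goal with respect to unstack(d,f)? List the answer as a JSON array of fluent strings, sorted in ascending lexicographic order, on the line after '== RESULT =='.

Compute (G \ add) ∪ pre:
  G ∩ del = {}  (empty — regression defined)
  G \ add = {clear(f), holding(d), on(c,e)} \ {clear(f), holding(d)} = {on(c,e)}
  ∪ pre   = {on(c,e)} ∪ {clear(d), handempty, on(d,f)}
          = {clear(d), handempty, on(c,e), on(d,f)}

== RESULT ==
["clear(d)", "handempty", "on(c,e)", "on(d,f)"]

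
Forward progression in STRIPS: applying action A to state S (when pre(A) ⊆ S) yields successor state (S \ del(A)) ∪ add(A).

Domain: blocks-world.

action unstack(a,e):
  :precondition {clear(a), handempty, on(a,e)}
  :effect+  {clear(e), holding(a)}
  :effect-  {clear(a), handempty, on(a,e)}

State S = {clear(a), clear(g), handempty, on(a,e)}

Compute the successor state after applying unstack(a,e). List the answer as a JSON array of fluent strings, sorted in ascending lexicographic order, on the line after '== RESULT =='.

Progress:
  pre ⊆ S: {clear(a), handempty, on(a,e)} ⊆ S  — applicable
  S \ del = {clear(g)}
  ∪ add   = {clear(e), clear(g), holding(a)}

== RESULT ==
["clear(e)", "clear(g)", "holding(a)"]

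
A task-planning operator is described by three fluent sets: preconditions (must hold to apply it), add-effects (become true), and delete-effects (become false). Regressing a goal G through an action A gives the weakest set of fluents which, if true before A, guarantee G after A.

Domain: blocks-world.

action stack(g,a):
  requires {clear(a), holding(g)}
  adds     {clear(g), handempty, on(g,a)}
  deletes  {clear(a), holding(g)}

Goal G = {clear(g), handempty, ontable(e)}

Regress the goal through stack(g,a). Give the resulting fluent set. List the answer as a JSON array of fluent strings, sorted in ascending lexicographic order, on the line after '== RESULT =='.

Compute (G \ add) ∪ pre:
  G ∩ del = {}  (empty — regression defined)
  G \ add = {clear(g), handempty, ontable(e)} \ {clear(g), handempty, on(g,a)} = {ontable(e)}
  ∪ pre   = {ontable(e)} ∪ {clear(a), holding(g)}
          = {clear(a), holding(g), ontable(e)}

== RESULT ==
["clear(a)", "holding(g)", "ontable(e)"]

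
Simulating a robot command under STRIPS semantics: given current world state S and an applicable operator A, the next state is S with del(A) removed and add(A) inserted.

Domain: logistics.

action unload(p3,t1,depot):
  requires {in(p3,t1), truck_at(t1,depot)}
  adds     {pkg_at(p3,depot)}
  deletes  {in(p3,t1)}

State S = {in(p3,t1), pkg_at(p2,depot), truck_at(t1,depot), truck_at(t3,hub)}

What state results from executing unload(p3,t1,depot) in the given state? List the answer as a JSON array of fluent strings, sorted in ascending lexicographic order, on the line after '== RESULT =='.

Compute (S \ del) ∪ add:
  pre ⊆ S: {in(p3,t1), truck_at(t1,depot)} ⊆ S  — applicable
  S \ del = {pkg_at(p2,depot), truck_at(t1,depot), truck_at(t3,hub)}
  ∪ add   = {pkg_at(p2,depot), pkg_at(p3,depot), truck_at(t1,depot), truck_at(t3,hub)}

== RESULT ==
["pkg_at(p2,depot)", "pkg_at(p3,depot)", "truck_at(t1,depot)", "truck_at(t3,hub)"]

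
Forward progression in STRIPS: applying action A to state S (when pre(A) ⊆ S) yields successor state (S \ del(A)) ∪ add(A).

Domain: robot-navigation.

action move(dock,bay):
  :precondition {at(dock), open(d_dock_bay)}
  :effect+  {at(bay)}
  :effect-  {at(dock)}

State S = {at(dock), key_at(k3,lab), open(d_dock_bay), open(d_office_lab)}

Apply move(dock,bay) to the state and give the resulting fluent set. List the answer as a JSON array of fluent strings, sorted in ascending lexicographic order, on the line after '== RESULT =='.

Progress:
  pre ⊆ S: {at(dock), open(d_dock_bay)} ⊆ S  — applicable
  S \ del = {key_at(k3,lab), open(d_dock_bay), open(d_office_lab)}
  ∪ add   = {at(bay), key_at(k3,lab), open(d_dock_bay), open(d_office_lab)}

== RESULT ==
["at(bay)", "key_at(k3,lab)", "open(d_dock_bay)", "open(d_office_lab)"]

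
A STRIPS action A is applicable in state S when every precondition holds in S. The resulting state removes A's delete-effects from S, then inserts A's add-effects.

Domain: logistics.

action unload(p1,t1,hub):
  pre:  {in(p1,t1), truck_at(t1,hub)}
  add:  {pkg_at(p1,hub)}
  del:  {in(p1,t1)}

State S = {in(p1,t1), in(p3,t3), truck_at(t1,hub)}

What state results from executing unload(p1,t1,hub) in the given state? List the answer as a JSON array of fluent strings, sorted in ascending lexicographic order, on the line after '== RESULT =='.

Compute (S \ del) ∪ add:
  pre ⊆ S: {in(p1,t1), truck_at(t1,hub)} ⊆ S  — applicable
  S \ del = {in(p3,t3), truck_at(t1,hub)}
  ∪ add   = {in(p3,t3), pkg_at(p1,hub), truck_at(t1,hub)}

== RESULT ==
["in(p3,t3)", "pkg_at(p1,hub)", "truck_at(t1,hub)"]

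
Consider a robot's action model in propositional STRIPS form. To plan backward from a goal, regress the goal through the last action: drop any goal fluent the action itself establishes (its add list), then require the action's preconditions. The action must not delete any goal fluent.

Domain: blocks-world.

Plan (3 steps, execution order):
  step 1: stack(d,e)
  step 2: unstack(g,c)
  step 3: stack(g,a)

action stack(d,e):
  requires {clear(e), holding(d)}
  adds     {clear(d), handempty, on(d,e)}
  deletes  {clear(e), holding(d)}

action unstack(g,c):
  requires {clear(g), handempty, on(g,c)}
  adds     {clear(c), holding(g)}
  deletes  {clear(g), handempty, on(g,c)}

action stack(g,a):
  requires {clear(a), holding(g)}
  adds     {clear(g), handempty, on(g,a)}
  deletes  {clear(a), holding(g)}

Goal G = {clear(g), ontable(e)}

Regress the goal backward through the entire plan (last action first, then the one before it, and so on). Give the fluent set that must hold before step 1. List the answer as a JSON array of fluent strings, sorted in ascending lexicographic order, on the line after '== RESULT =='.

Regress step by step:
  through step 3 (stack(g,a)): drop {clear(g)}, keep {ontable(e)}, require {clear(a), holding(g)}
    → {clear(a), holding(g), ontable(e)}
  through step 2 (unstack(g,c)): drop {holding(g)}, keep {clear(a), ontable(e)}, require {clear(g), handempty, on(g,c)}
    → {clear(a), clear(g), handempty, on(g,c), ontable(e)}
  through step 1 (stack(d,e)): drop {handempty}, keep {clear(a), clear(g), on(g,c), ontable(e)}, require {clear(e), holding(d)}
    → {clear(a), clear(e), clear(g), holding(d), on(g,c), ontable(e)}

== RESULT ==
["clear(a)", "clear(e)", "clear(g)", "holding(d)", "on(g,c)", "ontable(e)"]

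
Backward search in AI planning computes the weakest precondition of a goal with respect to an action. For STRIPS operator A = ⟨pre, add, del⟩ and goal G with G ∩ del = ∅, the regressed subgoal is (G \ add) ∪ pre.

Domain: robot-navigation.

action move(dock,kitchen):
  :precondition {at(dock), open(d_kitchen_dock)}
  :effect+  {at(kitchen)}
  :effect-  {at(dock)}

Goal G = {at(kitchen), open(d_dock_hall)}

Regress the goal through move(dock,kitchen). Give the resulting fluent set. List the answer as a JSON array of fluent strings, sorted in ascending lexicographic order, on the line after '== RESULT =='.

Compute (G \ add) ∪ pre:
  G ∩ del = {}  (empty — regression defined)
  G \ add = {at(kitchen), open(d_dock_hall)} \ {at(kitchen)} = {open(d_dock_hall)}
  ∪ pre   = {open(d_dock_hall)} ∪ {at(dock), open(d_kitchen_dock)}
          = {at(dock), open(d_dock_hall), open(d_kitchen_dock)}

== RESULT ==
["at(dock)", "open(d_dock_hall)", "open(d_kitchen_dock)"]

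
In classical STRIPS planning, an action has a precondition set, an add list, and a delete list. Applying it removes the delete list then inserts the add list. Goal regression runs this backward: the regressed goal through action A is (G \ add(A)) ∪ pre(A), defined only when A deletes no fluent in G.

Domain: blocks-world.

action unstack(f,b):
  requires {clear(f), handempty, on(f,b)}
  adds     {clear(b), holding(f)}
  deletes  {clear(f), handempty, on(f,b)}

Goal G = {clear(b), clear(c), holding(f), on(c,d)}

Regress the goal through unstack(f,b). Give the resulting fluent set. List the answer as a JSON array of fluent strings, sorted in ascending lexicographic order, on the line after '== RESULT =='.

Compute (G \ add) ∪ pre:
  G ∩ del = {}  (empty — regression defined)
  G \ add = {clear(b), clear(c), holding(f), on(c,d)} \ {clear(b), holding(f)} = {clear(c), on(c,d)}
  ∪ pre   = {clear(c), on(c,d)} ∪ {clear(f), handempty, on(f,b)}
          = {clear(c), clear(f), handempty, on(c,d), on(f,b)}

== RESULT ==
["clear(c)", "clear(f)", "handempty", "on(c,d)", "on(f,b)"]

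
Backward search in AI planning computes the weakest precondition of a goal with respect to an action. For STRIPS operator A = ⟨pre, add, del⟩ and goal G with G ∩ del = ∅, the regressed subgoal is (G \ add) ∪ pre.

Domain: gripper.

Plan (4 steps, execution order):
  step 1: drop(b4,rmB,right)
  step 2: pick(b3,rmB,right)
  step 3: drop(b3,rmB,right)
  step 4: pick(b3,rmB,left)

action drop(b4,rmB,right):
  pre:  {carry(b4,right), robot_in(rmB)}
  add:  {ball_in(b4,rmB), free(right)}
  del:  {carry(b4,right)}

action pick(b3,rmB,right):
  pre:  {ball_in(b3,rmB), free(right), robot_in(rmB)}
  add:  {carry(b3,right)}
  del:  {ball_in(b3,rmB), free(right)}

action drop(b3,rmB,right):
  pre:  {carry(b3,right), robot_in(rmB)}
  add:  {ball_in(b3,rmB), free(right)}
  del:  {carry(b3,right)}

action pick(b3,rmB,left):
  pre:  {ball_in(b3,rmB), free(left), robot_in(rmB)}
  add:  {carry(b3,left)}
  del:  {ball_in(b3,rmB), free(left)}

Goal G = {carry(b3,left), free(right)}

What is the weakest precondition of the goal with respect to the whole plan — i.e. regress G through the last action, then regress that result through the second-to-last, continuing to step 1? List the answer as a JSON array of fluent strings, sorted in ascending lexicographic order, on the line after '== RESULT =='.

Regress step by step:
  through step 4 (pick(b3,rmB,left)): drop {carry(b3,left)}, keep {free(right)}, require {ball_in(b3,rmB), free(left), robot_in(rmB)}
    → {ball_in(b3,rmB), free(left), free(right), robot_in(rmB)}
  through step 3 (drop(b3,rmB,right)): drop {ball_in(b3,rmB), free(right)}, keep {free(left), robot_in(rmB)}, require {carry(b3,right), robot_in(rmB)}
    → {carry(b3,right), free(left), robot_in(rmB)}
  through step 2 (pick(b3,rmB,right)): drop {carry(b3,right)}, keep {free(left), robot_in(rmB)}, require {ball_in(b3,rmB), free(right), robot_in(rmB)}
    → {ball_in(b3,rmB), free(left), free(right), robot_in(rmB)}
  through step 1 (drop(b4,rmB,right)): drop {free(right)}, keep {ball_in(b3,rmB), free(left), robot_in(rmB)}, require {carry(b4,right), robot_in(rmB)}
    → {ball_in(b3,rmB), carry(b4,right), free(left), robot_in(rmB)}

== RESULT ==
["ball_in(b3,rmB)", "carry(b4,right)", "free(left)", "robot_in(rmB)"]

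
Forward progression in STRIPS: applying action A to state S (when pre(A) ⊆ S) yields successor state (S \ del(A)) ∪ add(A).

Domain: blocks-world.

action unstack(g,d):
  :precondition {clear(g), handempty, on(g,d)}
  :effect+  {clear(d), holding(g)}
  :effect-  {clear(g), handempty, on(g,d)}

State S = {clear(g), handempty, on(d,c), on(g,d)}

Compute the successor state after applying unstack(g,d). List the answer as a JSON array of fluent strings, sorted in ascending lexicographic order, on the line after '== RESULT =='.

Progress:
  pre ⊆ S: {clear(g), handempty, on(g,d)} ⊆ S  — applicable
  S \ del = {on(d,c)}
  ∪ add   = {clear(d), holding(g), on(d,c)}

== RESULT ==
["clear(d)", "holding(g)", "on(d,c)"]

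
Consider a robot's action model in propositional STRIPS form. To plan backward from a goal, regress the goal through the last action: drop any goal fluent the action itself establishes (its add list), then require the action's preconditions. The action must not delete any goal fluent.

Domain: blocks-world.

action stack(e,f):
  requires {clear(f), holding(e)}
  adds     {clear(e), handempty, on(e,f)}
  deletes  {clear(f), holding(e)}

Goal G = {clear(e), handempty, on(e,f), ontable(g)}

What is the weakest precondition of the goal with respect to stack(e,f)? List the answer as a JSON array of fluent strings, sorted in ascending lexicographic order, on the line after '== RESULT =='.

Regress:
  G ∩ del = {}  (empty — regression defined)
  G \ add = {clear(e), handempty, on(e,f), ontable(g)} \ {clear(e), handempty, on(e,f)} = {ontable(g)}
  ∪ pre   = {ontable(g)} ∪ {clear(f), holding(e)}
          = {clear(f), holding(e), ontable(g)}

== RESULT ==
["clear(f)", "holding(e)", "ontable(g)"]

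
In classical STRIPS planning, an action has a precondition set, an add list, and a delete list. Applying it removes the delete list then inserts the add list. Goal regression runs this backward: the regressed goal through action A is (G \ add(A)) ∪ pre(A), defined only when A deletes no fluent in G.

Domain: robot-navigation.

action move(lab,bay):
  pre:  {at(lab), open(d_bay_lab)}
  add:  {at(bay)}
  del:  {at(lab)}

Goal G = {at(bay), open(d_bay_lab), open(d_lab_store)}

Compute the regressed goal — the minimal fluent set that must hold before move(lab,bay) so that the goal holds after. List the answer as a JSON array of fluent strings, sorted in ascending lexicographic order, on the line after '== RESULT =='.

Compute (G \ add) ∪ pre:
  G ∩ del = {}  (empty — regression defined)
  G \ add = {at(bay), open(d_bay_lab), open(d_lab_store)} \ {at(bay)} = {open(d_bay_lab), open(d_lab_store)}
  ∪ pre   = {open(d_bay_lab), open(d_lab_store)} ∪ {at(lab), open(d_bay_lab)}
          = {at(lab), open(d_bay_lab), open(d_lab_store)}

== RESULT ==
["at(lab)", "open(d_bay_lab)", "open(d_lab_store)"]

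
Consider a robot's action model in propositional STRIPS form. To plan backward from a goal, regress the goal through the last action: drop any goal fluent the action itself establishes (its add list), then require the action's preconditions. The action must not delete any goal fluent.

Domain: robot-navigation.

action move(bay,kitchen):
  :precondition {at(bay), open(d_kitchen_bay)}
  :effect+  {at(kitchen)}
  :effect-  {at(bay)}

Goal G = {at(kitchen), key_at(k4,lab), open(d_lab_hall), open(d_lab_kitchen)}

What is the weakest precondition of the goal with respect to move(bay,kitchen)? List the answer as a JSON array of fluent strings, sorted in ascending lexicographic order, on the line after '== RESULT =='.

Compute (G \ add) ∪ pre:
  G ∩ del = {}  (empty — regression defined)
  G \ add = {at(kitchen), key_at(k4,lab), open(d_lab_hall), open(d_lab_kitchen)} \ {at(kitchen)} = {key_at(k4,lab), open(d_lab_hall), open(d_lab_kitchen)}
  ∪ pre   = {key_at(k4,lab), open(d_lab_hall), open(d_lab_kitchen)} ∪ {at(bay), open(d_kitchen_bay)}
          = {at(bay), key_at(k4,lab), open(d_kitchen_bay), open(d_lab_hall), open(d_lab_kitchen)}

== RESULT ==
["at(bay)", "key_at(k4,lab)", "open(d_kitchen_bay)", "open(d_lab_hall)", "open(d_lab_kitchen)"]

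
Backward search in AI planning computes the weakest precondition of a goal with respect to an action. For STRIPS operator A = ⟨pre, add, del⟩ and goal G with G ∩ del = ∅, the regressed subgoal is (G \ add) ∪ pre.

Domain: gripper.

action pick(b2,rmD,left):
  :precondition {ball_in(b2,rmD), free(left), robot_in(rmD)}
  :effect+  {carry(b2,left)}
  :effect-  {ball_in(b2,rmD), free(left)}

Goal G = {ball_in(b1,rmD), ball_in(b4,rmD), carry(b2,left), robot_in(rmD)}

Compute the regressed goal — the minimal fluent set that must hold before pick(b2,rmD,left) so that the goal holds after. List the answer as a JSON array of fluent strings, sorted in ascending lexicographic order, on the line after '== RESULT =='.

Compute (G \ add) ∪ pre:
  G ∩ del = {}  (empty — regression defined)
  G \ add = {ball_in(b1,rmD), ball_in(b4,rmD), carry(b2,left), robot_in(rmD)} \ {carry(b2,left)} = {ball_in(b1,rmD), ball_in(b4,rmD), robot_in(rmD)}
  ∪ pre   = {ball_in(b1,rmD), ball_in(b4,rmD), robot_in(rmD)} ∪ {ball_in(b2,rmD), free(left), robot_in(rmD)}
          = {ball_in(b1,rmD), ball_in(b2,rmD), ball_in(b4,rmD), free(left), robot_in(rmD)}

== RESULT ==
["ball_in(b1,rmD)", "ball_in(b2,rmD)", "ball_in(b4,rmD)", "free(left)", "robot_in(rmD)"]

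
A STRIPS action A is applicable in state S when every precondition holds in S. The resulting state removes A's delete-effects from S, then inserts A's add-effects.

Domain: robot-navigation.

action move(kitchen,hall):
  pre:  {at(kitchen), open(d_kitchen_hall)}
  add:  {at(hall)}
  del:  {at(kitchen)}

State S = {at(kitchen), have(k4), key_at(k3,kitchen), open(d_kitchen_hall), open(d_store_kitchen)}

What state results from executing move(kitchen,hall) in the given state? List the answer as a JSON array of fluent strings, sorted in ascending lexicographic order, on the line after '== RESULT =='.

Progress:
  pre ⊆ S: {at(kitchen), open(d_kitchen_hall)} ⊆ S  — applicable
  S \ del = {have(k4), key_at(k3,kitchen), open(d_kitchen_hall), open(d_store_kitchen)}
  ∪ add   = {at(hall), have(k4), key_at(k3,kitchen), open(d_kitchen_hall), open(d_store_kitchen)}

== RESULT ==
["at(hall)", "have(k4)", "key_at(k3,kitchen)", "open(d_kitchen_hall)", "open(d_store_kitchen)"]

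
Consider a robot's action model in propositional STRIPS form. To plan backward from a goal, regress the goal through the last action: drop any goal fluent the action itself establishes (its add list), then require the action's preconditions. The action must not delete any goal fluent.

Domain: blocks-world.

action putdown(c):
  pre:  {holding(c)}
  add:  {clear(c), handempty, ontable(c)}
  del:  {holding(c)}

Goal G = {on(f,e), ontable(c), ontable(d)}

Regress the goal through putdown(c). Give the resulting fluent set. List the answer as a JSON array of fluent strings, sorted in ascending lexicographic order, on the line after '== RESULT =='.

Regress:
  G ∩ del = {}  (empty — regression defined)
  G \ add = {on(f,e), ontable(c), ontable(d)} \ {clear(c), handempty, ontable(c)} = {on(f,e), ontable(d)}
  ∪ pre   = {on(f,e), ontable(d)} ∪ {holding(c)}
          = {holding(c), on(f,e), ontable(d)}

== RESULT ==
["holding(c)", "on(f,e)", "ontable(d)"]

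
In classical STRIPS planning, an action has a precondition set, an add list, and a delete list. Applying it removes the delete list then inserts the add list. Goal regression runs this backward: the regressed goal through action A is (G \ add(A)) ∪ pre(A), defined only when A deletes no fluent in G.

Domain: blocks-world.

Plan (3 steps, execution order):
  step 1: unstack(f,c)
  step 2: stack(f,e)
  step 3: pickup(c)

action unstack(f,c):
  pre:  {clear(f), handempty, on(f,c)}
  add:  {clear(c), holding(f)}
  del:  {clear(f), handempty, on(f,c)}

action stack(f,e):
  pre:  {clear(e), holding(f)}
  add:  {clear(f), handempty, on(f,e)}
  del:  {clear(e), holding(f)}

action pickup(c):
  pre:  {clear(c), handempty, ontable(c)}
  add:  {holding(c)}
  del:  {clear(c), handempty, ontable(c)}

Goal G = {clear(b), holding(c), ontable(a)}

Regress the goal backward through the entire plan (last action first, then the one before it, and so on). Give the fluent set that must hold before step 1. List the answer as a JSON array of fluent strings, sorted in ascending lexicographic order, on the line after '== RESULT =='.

Work backward from the goal:
  through step 3 (pickup(c)): drop {holding(c)}, keep {clear(b), ontable(a)}, require {clear(c), handempty, ontable(c)}
    → {clear(b), clear(c), handempty, ontable(a), ontable(c)}
  through step 2 (stack(f,e)): drop {handempty}, keep {clear(b), clear(c), ontable(a), ontable(c)}, require {clear(e), holding(f)}
    → {clear(b), clear(c), clear(e), holding(f), ontable(a), ontable(c)}
  through step 1 (unstack(f,c)): drop {clear(c), holding(f)}, keep {clear(b), clear(e), ontable(a), ontable(c)}, require {clear(f), handempty, on(f,c)}
    → {clear(b), clear(e), clear(f), handempty, on(f,c), ontable(a), ontable(c)}

== RESULT ==
["clear(b)", "clear(e)", "clear(f)", "handempty", "on(f,c)", "ontable(a)", "ontable(c)"]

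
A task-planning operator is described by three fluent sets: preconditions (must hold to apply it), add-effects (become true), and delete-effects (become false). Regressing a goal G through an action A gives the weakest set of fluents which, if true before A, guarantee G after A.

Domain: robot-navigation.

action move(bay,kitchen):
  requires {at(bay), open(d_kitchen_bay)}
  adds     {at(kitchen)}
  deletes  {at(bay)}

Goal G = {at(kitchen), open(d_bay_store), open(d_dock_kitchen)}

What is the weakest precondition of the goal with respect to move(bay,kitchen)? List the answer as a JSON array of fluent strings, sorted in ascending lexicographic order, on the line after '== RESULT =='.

Compute (G \ add) ∪ pre:
  G ∩ del = {}  (empty — regression defined)
  G \ add = {at(kitchen), open(d_bay_store), open(d_dock_kitchen)} \ {at(kitchen)} = {open(d_bay_store), open(d_dock_kitchen)}
  ∪ pre   = {open(d_bay_store), open(d_dock_kitchen)} ∪ {at(bay), open(d_kitchen_bay)}
          = {at(bay), open(d_bay_store), open(d_dock_kitchen), open(d_kitchen_bay)}

== RESULT ==
["at(bay)", "open(d_bay_store)", "open(d_dock_kitchen)", "open(d_kitchen_bay)"]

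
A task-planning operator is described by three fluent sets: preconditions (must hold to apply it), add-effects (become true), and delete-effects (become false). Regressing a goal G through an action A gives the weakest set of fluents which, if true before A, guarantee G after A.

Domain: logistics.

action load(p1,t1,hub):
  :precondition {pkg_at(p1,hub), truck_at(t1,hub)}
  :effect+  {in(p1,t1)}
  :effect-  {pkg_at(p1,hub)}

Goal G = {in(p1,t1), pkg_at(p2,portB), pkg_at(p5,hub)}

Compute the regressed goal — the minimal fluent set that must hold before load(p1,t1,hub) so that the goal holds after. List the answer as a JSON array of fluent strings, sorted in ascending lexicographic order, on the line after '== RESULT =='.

Compute (G \ add) ∪ pre:
  G ∩ del = {}  (empty — regression defined)
  G \ add = {in(p1,t1), pkg_at(p2,portB), pkg_at(p5,hub)} \ {in(p1,t1)} = {pkg_at(p2,portB), pkg_at(p5,hub)}
  ∪ pre   = {pkg_at(p2,portB), pkg_at(p5,hub)} ∪ {pkg_at(p1,hub), truck_at(t1,hub)}
          = {pkg_at(p1,hub), pkg_at(p2,portB), pkg_at(p5,hub), truck_at(t1,hub)}

== RESULT ==
["pkg_at(p1,hub)", "pkg_at(p2,portB)", "pkg_at(p5,hub)", "truck_at(t1,hub)"]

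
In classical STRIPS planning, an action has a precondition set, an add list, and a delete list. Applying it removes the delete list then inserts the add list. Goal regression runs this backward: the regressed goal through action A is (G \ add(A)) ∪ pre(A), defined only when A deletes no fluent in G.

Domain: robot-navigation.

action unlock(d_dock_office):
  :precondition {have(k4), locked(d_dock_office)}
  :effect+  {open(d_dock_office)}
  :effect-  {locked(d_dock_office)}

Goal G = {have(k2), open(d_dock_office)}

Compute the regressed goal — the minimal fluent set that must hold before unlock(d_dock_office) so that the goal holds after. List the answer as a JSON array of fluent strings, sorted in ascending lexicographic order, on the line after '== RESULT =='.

Compute (G \ add) ∪ pre:
  G ∩ del = {}  (empty — regression defined)
  G \ add = {have(k2), open(d_dock_office)} \ {open(d_dock_office)} = {have(k2)}
  ∪ pre   = {have(k2)} ∪ {have(k4), locked(d_dock_office)}
          = {have(k2), have(k4), locked(d_dock_office)}

== RESULT ==
["have(k2)", "have(k4)", "locked(d_dock_office)"]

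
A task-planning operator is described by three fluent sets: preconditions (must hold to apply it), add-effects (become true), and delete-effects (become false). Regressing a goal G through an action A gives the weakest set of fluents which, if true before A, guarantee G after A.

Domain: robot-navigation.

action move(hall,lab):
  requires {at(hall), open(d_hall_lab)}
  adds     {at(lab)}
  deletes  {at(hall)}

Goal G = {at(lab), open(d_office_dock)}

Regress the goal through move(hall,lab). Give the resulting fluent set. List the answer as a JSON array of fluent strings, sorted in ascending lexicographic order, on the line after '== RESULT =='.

Compute (G \ add) ∪ pre:
  G ∩ del = {}  (empty — regression defined)
  G \ add = {at(lab), open(d_office_dock)} \ {at(lab)} = {open(d_office_dock)}
  ∪ pre   = {open(d_office_dock)} ∪ {at(hall), open(d_hall_lab)}
          = {at(hall), open(d_hall_lab), open(d_office_dock)}

== RESULT ==
["at(hall)", "open(d_hall_lab)", "open(d_office_dock)"]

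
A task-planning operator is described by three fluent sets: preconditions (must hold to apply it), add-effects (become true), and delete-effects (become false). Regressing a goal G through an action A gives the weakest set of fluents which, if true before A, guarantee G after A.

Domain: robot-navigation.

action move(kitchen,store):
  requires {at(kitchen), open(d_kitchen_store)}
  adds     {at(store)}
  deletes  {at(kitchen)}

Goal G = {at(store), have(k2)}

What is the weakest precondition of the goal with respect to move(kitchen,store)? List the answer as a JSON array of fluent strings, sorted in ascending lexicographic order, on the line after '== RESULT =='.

Regress:
  G ∩ del = {}  (empty — regression defined)
  G \ add = {at(store), have(k2)} \ {at(store)} = {have(k2)}
  ∪ pre   = {have(k2)} ∪ {at(kitchen), open(d_kitchen_store)}
          = {at(kitchen), have(k2), open(d_kitchen_store)}

== RESULT ==
["at(kitchen)", "have(k2)", "open(d_kitchen_store)"]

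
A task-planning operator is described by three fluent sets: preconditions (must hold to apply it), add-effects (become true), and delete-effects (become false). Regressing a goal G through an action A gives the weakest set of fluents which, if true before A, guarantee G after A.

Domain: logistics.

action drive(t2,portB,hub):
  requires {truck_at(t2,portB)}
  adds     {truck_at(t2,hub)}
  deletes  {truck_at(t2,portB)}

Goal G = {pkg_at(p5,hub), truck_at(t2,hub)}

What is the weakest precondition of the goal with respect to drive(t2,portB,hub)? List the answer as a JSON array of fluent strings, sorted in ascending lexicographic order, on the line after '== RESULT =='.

Regress:
  G ∩ del = {}  (empty — regression defined)
  G \ add = {pkg_at(p5,hub), truck_at(t2,hub)} \ {truck_at(t2,hub)} = {pkg_at(p5,hub)}
  ∪ pre   = {pkg_at(p5,hub)} ∪ {truck_at(t2,portB)}
          = {pkg_at(p5,hub), truck_at(t2,portB)}

== RESULT ==
["pkg_at(p5,hub)", "truck_at(t2,portB)"]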